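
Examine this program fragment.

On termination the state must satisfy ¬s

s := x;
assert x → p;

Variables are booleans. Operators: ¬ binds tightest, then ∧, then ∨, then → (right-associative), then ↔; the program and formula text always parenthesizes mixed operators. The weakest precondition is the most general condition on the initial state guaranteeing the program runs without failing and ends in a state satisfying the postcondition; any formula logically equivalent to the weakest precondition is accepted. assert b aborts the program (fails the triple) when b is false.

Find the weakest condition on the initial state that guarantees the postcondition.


Working backward. After the program, ¬s must hold.
Before assert x → p: (x → p) ∧ (¬s)
Before s := x: (x → p) ∧ (¬x)
Answer: WP = (x → p) ∧ (¬x)


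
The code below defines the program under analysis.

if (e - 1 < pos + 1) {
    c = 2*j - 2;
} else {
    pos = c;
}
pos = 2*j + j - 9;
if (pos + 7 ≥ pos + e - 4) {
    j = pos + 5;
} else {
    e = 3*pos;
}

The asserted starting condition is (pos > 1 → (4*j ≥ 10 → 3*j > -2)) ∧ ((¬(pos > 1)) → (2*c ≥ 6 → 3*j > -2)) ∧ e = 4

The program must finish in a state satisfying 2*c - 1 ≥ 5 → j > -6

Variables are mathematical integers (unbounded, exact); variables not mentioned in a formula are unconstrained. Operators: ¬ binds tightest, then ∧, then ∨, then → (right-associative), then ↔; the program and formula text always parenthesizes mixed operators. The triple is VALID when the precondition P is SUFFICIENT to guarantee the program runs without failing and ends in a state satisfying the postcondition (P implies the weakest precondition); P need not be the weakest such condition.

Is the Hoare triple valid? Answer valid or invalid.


Working backward. After the program, the postcondition 2*c - 1 ≥ 5 → j > -6 must hold; in canonical form it is 2*c ≥ 6 → j > -6.
Then branch requires 2*c ≥ 6 → pos > -11; else branch requires 2*c ≥ 6 → j > -6.
Before the if: (e ≤ 11 → (2*c ≥ 6 → pos > -11)) ∧ ((¬(e ≤ 11)) → (2*c ≥ 6 → j > -6))
Before pos := 2*j + j - 9: (e ≤ 11 → (2*c ≥ 6 → 3*j > -2)) ∧ ((¬(e ≤ 11)) → (2*c ≥ 6 → j > -6))
Then branch requires (e ≤ 11 → (4*j ≥ 10 → 3*j > -2)) ∧ ((¬(e ≤ 11)) → (4*j ≥ 10 → j > -6)); else branch requires (e ≤ 11 → (2*c ≥ 6 → 3*j > -2)) ∧ ((¬(e ≤ 11)) → (2*c ≥ 6 → j > -6)).
Before the if: (e < pos + 2 → ((e ≤ 11 → (4*j ≥ 10 → 3*j > -2)) ∧ ((¬(e ≤ 11)) → (4*j ≥ 10 → j > -6)))) ∧ ((¬(e < pos + 2)) → ((e ≤ 11 → (2*c ≥ 6 → 3*j > -2)) ∧ ((¬(e ≤ 11)) → (2*c ≥ 6 → j > -6))))
The weakest precondition is (e < pos + 2 → ((e ≤ 11 → (4*j ≥ 10 → 3*j > -2)) ∧ ((¬(e ≤ 11)) → (4*j ≥ 10 → j > -6)))) ∧ ((¬(e < pos + 2)) → ((e ≤ 11 → (2*c ≥ 6 → 3*j > -2)) ∧ ((¬(e ≤ 11)) → (2*c ≥ 6 → j > -6)))).
Check whether (pos > 1 → (4*j ≥ 10 → 3*j > -2)) ∧ ((¬(pos > 1)) → (2*c ≥ 6 → 3*j > -2)) ∧ e = 4 implies it.
Countermodel: at the initial state c = 3, e = 4, j = -1, pos = 2, the precondition holds but the weakest precondition fails.
Answer: invalid


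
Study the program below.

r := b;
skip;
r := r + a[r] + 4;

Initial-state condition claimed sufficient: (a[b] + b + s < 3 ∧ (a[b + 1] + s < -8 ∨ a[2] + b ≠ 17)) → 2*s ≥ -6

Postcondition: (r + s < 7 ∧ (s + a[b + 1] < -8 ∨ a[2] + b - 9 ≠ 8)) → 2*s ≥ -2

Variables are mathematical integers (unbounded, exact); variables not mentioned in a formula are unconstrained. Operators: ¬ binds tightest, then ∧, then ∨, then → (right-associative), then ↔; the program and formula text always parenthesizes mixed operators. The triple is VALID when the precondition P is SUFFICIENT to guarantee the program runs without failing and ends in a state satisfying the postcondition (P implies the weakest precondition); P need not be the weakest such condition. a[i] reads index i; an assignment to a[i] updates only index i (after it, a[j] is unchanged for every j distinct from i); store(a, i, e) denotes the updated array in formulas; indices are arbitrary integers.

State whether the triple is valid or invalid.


Working backward. After the program, the postcondition (r + s < 7 ∧ (s + a[b + 1] < -8 ∨ a[2] + b - 9 ≠ 8)) → 2*s ≥ -2 must hold; in canonical form it is (r + s < 7 ∧ (a[b + 1] + s < -8 ∨ a[2] + b ≠ 17)) → 2*s ≥ -2.
Before r := r + a[r] + 4: (a[r] + r + s < 3 ∧ (a[b + 1] + s < -8 ∨ a[2] + b ≠ 17)) → 2*s ≥ -2
Before skip: (a[r] + r + s < 3 ∧ (a[b + 1] + s < -8 ∨ a[2] + b ≠ 17)) → 2*s ≥ -2
Before r := b: (a[b] + b + s < 3 ∧ (a[b + 1] + s < -8 ∨ a[2] + b ≠ 17)) → 2*s ≥ -2
The weakest precondition is (a[b] + b + s < 3 ∧ (a[b + 1] + s < -8 ∨ a[2] + b ≠ 17)) → 2*s ≥ -2.
Check whether (a[b] + b + s < 3 ∧ (a[b + 1] + s < -8 ∨ a[2] + b ≠ 17)) → 2*s ≥ -6 implies it.
Countermodel: at the initial state a = {[0] = -15215, [1] = -7, [2] = -7, elsewhere -7}, b = 0, s = -2, the precondition holds but the weakest precondition fails.
Answer: invalid


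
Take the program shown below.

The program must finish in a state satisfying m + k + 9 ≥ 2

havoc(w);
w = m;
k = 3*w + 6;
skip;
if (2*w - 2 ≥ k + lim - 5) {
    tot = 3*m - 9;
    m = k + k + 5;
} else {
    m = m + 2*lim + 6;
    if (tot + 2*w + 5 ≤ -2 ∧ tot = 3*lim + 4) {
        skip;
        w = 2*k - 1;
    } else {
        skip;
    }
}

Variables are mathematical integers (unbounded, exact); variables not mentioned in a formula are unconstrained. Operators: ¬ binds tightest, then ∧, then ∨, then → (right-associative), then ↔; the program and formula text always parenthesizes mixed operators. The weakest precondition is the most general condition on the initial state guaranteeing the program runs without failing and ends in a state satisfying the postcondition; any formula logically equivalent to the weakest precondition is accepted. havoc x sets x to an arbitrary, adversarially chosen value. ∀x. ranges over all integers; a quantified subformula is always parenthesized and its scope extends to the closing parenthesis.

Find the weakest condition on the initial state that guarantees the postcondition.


Working backward. After the program, the postcondition m + k + 9 ≥ 2 must hold; in canonical form it is k + m ≥ -7.
Then branch requires 3*k ≥ -12; else branch requires ((tot + 2*w ≤ -7 ∧ tot = 3*lim + 4) → k + 2*lim + m ≥ -13) ∧ ((¬(tot + 2*w ≤ -7 ∧ tot = 3*lim + 4)) → k + 2*lim + m ≥ -13).
Before the if: (2*w ≥ k + lim - 3 → 3*k ≥ -12) ∧ ((¬(2*w ≥ k + lim - 3)) → (((tot + 2*w ≤ -7 ∧ tot = 3*lim + 4) → k + 2*lim + m ≥ -13) ∧ ((¬(tot + 2*w ≤ -7 ∧ tot = 3*lim + 4)) → k + 2*lim + m ≥ -13)))
Before skip: (2*w ≥ k + lim - 3 → 3*k ≥ -12) ∧ ((¬(2*w ≥ k + lim - 3)) → (((tot + 2*w ≤ -7 ∧ tot = 3*lim + 4) → k + 2*lim + m ≥ -13) ∧ ((¬(tot + 2*w ≤ -7 ∧ tot = 3*lim + 4)) → k + 2*lim + m ≥ -13)))
Before k := 3*w + 6: (lim + w ≤ -3 → 9*w ≥ -30) ∧ ((¬(lim + w ≤ -3)) → (((tot + 2*w ≤ -7 ∧ tot = 3*lim + 4) → 2*lim + m + 3*w ≥ -19) ∧ ((¬(tot + 2*w ≤ -7 ∧ tot = 3*lim + 4)) → 2*lim + m + 3*w ≥ -19)))
Before w := m: (lim + m ≤ -3 → 9*m ≥ -30) ∧ ((¬(lim + m ≤ -3)) → (((2*m + tot ≤ -7 ∧ tot = 3*lim + 4) → 2*lim + 4*m ≥ -19) ∧ ((¬(2*m + tot ≤ -7 ∧ tot = 3*lim + 4)) → 2*lim + 4*m ≥ -19)))
Before havoc w: (lim + m ≤ -3 → 9*m ≥ -30) ∧ ((¬(lim + m ≤ -3)) → (((2*m + tot ≤ -7 ∧ tot = 3*lim + 4) → 2*lim + 4*m ≥ -19) ∧ ((¬(2*m + tot ≤ -7 ∧ tot = 3*lim + 4)) → 2*lim + 4*m ≥ -19)))
Answer: WP = (lim + m ≤ -3 → 9*m ≥ -30) ∧ ((¬(lim + m ≤ -3)) → (((2*m + tot ≤ -7 ∧ tot = 3*lim + 4) → 2*lim + 4*m ≥ -19) ∧ ((¬(2*m + tot ≤ -7 ∧ tot = 3*lim + 4)) → 2*lim + 4*m ≥ -19)))


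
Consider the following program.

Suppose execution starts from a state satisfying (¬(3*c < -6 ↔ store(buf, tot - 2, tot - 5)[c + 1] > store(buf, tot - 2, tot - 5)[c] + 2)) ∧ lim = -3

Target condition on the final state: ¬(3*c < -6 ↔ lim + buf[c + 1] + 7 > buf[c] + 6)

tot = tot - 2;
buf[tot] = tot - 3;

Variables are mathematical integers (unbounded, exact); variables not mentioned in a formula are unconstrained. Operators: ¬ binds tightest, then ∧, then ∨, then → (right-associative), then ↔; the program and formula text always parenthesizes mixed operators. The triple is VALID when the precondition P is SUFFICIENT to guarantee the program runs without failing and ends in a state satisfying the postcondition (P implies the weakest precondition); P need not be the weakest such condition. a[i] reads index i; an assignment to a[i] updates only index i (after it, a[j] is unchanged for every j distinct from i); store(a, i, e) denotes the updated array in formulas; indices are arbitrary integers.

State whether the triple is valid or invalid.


Working backward. After the program, the postcondition ¬(3*c < -6 ↔ lim + buf[c + 1] + 7 > buf[c] + 6) must hold; in canonical form it is ¬(3*c < -6 ↔ buf[c + 1] + lim > buf[c] - 1).
Before buf[tot] := tot - 3: ¬(3*c < -6 ↔ store(buf, tot, tot - 3)[c + 1] + lim > store(buf, tot, tot - 3)[c] - 1)
Before tot := tot - 2: ¬(3*c < -6 ↔ store(buf, tot - 2, tot - 5)[c + 1] + lim > store(buf, tot - 2, tot - 5)[c] - 1)
The weakest precondition is ¬(3*c < -6 ↔ store(buf, tot - 2, tot - 5)[c + 1] + lim > store(buf, tot - 2, tot - 5)[c] - 1).
Check whether (¬(3*c < -6 ↔ store(buf, tot - 2, tot - 5)[c + 1] > store(buf, tot - 2, tot - 5)[c] + 2)) ∧ lim = -3 implies it.
Every state satisfying the precondition satisfies the weakest precondition: the implication holds.
Answer: valid


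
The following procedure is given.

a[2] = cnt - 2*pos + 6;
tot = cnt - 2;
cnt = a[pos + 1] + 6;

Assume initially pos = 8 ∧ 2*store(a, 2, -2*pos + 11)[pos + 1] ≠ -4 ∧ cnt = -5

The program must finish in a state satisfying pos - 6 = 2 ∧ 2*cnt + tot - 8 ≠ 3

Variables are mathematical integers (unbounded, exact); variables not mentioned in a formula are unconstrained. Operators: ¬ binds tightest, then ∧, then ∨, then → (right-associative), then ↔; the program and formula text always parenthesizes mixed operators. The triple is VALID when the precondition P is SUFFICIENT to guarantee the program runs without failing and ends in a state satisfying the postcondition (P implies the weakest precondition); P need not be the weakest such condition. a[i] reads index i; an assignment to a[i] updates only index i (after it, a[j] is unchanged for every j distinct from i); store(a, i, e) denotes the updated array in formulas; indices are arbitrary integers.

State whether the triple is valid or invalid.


Working backward. After the program, the postcondition pos - 6 = 2 ∧ 2*cnt + tot - 8 ≠ 3 must hold; in canonical form it is pos = 8 ∧ 2*cnt + tot ≠ 11.
Before cnt := a[pos + 1] + 6: pos = 8 ∧ 2*a[pos + 1] + tot ≠ -1
Before tot := cnt - 2: pos = 8 ∧ 2*a[pos + 1] + cnt ≠ 1
Before a[2] := cnt - 2*pos + 6: pos = 8 ∧ 2*store(a, 2, cnt - 2*pos + 6)[pos + 1] + cnt ≠ 1
The weakest precondition is pos = 8 ∧ 2*store(a, 2, cnt - 2*pos + 6)[pos + 1] + cnt ≠ 1.
Check whether pos = 8 ∧ 2*store(a, 2, -2*pos + 11)[pos + 1] ≠ -4 ∧ cnt = -5 implies it.
Countermodel: at the initial state a = {[2] = 3, [9] = 3, elsewhere 3}, cnt = -5, pos = 8, the precondition holds but the weakest precondition fails.
Answer: invalid


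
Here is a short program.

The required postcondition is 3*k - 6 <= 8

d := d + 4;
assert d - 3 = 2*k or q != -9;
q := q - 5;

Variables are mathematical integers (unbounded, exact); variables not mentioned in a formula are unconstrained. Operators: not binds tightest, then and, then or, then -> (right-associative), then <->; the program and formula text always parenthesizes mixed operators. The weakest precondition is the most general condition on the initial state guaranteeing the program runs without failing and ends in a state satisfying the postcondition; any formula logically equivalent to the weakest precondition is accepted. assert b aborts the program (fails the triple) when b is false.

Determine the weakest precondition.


Working backward. After the program, the postcondition 3*k - 6 <= 8 must hold; in canonical form it is 3*k <= 14.
Before q := q - 5: 3*k <= 14
Before assert d - 3 = 2*k or q != -9: (d = 2*k + 3 or q != -9) and 3*k <= 14
Before d := d + 4: (d = 2*k - 1 or q != -9) and 3*k <= 14
Answer: WP = (d = 2*k - 1 or q != -9) and 3*k <= 14


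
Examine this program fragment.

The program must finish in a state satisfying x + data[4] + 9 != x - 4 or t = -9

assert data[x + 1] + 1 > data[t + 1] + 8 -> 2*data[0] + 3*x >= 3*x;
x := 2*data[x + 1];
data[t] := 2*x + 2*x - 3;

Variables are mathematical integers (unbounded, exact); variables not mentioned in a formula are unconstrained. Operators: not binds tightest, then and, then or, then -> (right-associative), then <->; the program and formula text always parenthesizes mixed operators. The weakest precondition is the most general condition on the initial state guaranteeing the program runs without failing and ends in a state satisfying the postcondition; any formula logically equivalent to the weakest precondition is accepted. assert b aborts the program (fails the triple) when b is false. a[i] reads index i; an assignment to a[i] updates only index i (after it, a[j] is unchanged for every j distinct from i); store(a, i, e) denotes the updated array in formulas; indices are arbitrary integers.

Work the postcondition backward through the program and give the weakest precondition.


Working backward. After the program, the postcondition x + data[4] + 9 != x - 4 or t = -9 must hold; in canonical form it is data[4] != -13 or t = -9.
Before data[t] := 2*x + 2*x - 3: store(data, t, 4*x - 3)[4] != -13 or t = -9
Before x := 2*data[x + 1]: store(data, t, 8*data[x + 1] - 3)[4] != -13 or t = -9
Before assert data[x + 1] + 1 > data[t + 1] + 8 -> 2*data[0] + 3*x >= 3*x: (data[x + 1] > data[t + 1] + 7 -> 2*data[0] >= 0) and (store(data, t, 8*data[x + 1] - 3)[4] != -13 or t = -9)
Answer: WP = (data[x + 1] > data[t + 1] + 7 -> 2*data[0] >= 0) and (store(data, t, 8*data[x + 1] - 3)[4] != -13 or t = -9)


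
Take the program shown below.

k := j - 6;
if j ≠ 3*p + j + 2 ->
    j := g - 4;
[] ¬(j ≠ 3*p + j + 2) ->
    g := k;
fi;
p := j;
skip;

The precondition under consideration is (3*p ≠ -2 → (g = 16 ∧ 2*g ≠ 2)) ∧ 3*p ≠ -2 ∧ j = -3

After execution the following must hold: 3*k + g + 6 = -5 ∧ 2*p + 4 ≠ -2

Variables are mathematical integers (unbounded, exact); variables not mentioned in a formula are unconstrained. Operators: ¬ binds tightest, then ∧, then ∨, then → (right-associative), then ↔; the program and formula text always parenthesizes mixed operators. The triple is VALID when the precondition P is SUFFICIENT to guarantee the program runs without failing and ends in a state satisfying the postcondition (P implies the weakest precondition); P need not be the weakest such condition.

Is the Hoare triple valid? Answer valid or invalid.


Working backward. After the program, the postcondition 3*k + g + 6 = -5 ∧ 2*p + 4 ≠ -2 must hold; in canonical form it is g + 3*k = -11 ∧ 2*p ≠ -6.
Before skip: g + 3*k = -11 ∧ 2*p ≠ -6
Before p := j: g + 3*k = -11 ∧ 2*j ≠ -6
Then branch requires g + 3*k = -11 ∧ 2*g ≠ 2; else branch requires 4*k = -11 ∧ 2*j ≠ -6.
Before the if: (3*p ≠ -2 → (g + 3*k = -11 ∧ 2*g ≠ 2)) ∧ ((¬(3*p ≠ -2)) → (4*k = -11 ∧ 2*j ≠ -6))
Before k := j - 6: (3*p ≠ -2 → (g + 3*j = 7 ∧ 2*g ≠ 2)) ∧ ((¬(3*p ≠ -2)) → (4*j = 13 ∧ 2*j ≠ -6))
The weakest precondition is (3*p ≠ -2 → (g + 3*j = 7 ∧ 2*g ≠ 2)) ∧ ((¬(3*p ≠ -2)) → (4*j = 13 ∧ 2*j ≠ -6)).
Check whether (3*p ≠ -2 → (g = 16 ∧ 2*g ≠ 2)) ∧ 3*p ≠ -2 ∧ j = -3 implies it.
Every state satisfying the precondition satisfies the weakest precondition: the implication holds.
Answer: valid


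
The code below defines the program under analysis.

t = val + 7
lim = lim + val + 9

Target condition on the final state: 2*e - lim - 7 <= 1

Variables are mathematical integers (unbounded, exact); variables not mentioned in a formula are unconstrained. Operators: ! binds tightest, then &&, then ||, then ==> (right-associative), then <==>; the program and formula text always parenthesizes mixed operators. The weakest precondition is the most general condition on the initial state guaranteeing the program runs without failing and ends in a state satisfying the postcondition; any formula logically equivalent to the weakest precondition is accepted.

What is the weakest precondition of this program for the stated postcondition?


Working backward. After the program, the postcondition 2*e - lim - 7 <= 1 must hold; in canonical form it is 2*e <= lim + 8.
Before lim := lim + val + 9: 2*e <= lim + val + 17
Before t := val + 7: 2*e <= lim + val + 17
Answer: WP = 2*e <= lim + val + 17


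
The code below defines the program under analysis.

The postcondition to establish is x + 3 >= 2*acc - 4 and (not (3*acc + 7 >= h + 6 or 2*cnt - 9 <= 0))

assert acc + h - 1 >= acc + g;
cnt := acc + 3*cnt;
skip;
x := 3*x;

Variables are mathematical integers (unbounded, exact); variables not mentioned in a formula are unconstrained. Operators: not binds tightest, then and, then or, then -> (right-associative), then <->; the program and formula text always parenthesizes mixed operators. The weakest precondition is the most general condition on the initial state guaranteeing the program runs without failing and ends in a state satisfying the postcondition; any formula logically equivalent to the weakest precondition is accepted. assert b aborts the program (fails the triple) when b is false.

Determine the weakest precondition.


Working backward. After the program, the postcondition x + 3 >= 2*acc - 4 and (not (3*acc + 7 >= h + 6 or 2*cnt - 9 <= 0)) must hold; in canonical form it is x >= 2*acc - 7 and (not (3*acc >= h - 1 or 2*cnt <= 9)).
Before x := 3*x: 3*x >= 2*acc - 7 and (not (3*acc >= h - 1 or 2*cnt <= 9))
Before skip: 3*x >= 2*acc - 7 and (not (3*acc >= h - 1 or 2*cnt <= 9))
Before cnt := acc + 3*cnt: 3*x >= 2*acc - 7 and (not (3*acc >= h - 1 or 2*acc + 6*cnt <= 9))
Before assert acc + h - 1 >= acc + g: h >= g + 1 and 3*x >= 2*acc - 7 and (not (3*acc >= h - 1 or 2*acc + 6*cnt <= 9))
Answer: WP = h >= g + 1 and 3*x >= 2*acc - 7 and (not (3*acc >= h - 1 or 2*acc + 6*cnt <= 9))


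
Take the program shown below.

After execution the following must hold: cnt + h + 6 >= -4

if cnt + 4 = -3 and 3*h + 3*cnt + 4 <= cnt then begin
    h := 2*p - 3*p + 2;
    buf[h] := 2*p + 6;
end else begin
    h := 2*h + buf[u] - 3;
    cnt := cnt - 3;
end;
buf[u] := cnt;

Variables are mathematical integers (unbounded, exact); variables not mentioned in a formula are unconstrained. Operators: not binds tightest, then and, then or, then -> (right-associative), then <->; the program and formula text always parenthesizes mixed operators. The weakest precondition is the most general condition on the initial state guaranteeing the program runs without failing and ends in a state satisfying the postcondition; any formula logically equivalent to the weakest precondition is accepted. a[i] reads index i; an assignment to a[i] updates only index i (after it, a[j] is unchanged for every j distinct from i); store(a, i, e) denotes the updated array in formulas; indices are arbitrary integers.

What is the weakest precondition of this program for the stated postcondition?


Working backward. After the program, the postcondition cnt + h + 6 >= -4 must hold; in canonical form it is cnt + h >= -10.
Before buf[u] := cnt: cnt + h >= -10
Then branch requires cnt >= p - 12; else branch requires buf[u] + cnt + 2*h >= -4.
Before the if: ((cnt = -7 and 2*cnt + 3*h <= -4) -> cnt >= p - 12) and ((not (cnt = -7 and 2*cnt + 3*h <= -4)) -> buf[u] + cnt + 2*h >= -4)
Answer: WP = ((cnt = -7 and 2*cnt + 3*h <= -4) -> cnt >= p - 12) and ((not (cnt = -7 and 2*cnt + 3*h <= -4)) -> buf[u] + cnt + 2*h >= -4)


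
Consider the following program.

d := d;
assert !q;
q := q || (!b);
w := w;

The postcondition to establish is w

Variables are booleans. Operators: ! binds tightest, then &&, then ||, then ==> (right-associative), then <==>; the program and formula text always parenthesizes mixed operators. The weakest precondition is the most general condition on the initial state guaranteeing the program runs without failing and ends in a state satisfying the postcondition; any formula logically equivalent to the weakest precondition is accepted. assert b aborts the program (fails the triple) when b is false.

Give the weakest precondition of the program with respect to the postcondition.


Working backward. After the program, w must hold.
Before w := w: w
Before q := q || (!b): w
Before assert !q: (!q) && w
Before d := d: (!q) && w
Answer: WP = (!q) && w


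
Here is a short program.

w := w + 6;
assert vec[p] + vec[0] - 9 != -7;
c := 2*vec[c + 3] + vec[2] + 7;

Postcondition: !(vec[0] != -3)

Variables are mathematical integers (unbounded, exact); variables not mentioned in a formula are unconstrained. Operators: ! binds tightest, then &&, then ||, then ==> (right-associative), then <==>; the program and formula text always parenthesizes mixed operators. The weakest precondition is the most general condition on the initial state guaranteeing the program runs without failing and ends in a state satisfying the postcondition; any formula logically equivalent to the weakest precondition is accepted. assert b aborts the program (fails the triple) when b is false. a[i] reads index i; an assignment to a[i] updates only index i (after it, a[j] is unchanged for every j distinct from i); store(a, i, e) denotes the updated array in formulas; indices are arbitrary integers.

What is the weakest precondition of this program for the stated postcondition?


Working backward. After the program, !(vec[0] != -3) must hold.
Before c := 2*vec[c + 3] + vec[2] + 7: !(vec[0] != -3)
Before assert vec[p] + vec[0] - 9 != -7: vec[0] + vec[p] != 2 && (!(vec[0] != -3))
Before w := w + 6: vec[0] + vec[p] != 2 && (!(vec[0] != -3))
Answer: WP = vec[0] + vec[p] != 2 && (!(vec[0] != -3))


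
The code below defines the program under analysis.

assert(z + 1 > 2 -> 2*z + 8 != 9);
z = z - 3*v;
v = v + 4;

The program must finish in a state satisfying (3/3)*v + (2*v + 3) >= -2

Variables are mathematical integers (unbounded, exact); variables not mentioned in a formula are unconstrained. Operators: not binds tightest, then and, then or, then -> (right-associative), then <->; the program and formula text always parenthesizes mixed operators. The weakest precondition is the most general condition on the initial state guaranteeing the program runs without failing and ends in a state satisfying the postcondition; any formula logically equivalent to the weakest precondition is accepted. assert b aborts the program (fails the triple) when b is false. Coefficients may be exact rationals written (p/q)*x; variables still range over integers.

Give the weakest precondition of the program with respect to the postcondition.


Working backward. After the program, the postcondition (3/3)*v + (2*v + 3) >= -2 must hold; in canonical form it is 3*v >= -5.
Before v := v + 4: 3*v >= -17
Before z := z - 3*v: 3*v >= -17
Before assert z + 1 > 2 -> 2*z + 8 != 9: (z > 1 -> 2*z != 1) and 3*v >= -17
Answer: WP = (z > 1 -> 2*z != 1) and 3*v >= -17


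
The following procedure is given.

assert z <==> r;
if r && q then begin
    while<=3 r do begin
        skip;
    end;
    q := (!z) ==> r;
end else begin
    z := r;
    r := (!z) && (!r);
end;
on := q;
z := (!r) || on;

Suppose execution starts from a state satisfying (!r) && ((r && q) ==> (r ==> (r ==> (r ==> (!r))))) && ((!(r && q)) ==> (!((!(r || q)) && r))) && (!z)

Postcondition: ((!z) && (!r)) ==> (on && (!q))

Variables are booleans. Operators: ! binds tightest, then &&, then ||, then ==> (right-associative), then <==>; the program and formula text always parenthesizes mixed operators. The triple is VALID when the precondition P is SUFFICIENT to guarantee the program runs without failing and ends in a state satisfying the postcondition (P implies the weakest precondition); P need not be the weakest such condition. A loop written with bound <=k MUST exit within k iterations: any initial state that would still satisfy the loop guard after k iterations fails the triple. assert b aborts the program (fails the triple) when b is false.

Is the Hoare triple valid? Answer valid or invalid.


Working backward. After the program, ((!z) && (!r)) ==> (on && (!q)) must hold.
Before z := (!r) || on: ((!((!r) || on)) && (!r)) ==> (on && (!q))
Before on := q: !((!((!r) || q)) && (!r))
Then branch requires (r ==> ((r ==> ((r ==> ((!r) && (!((!((!r) || ((!z) ==> r))) && (!r))))) && ((!r) ==> (!((!((!r) || ((!z) ==> r))) && (!r)))))) && ((!r) ==> (!((!((!r) || ((!z) ==> r))) && (!r)))))) && ((!r) ==> (!((!((!r) || ((!z) ==> r))) && (!r)))); else branch requires !((!(r || q)) && r).
Before the if: ((r && q) ==> ((r ==> ((r ==> ((r ==> ((!r) && (!((!((!r) || ((!z) ==> r))) && (!r))))) && ((!r) ==> (!((!((!r) || ((!z) ==> r))) && (!r)))))) && ((!r) ==> (!((!((!r) || ((!z) ==> r))) && (!r)))))) && ((!r) ==> (!((!((!r) || ((!z) ==> r))) && (!r)))))) && ((!(r && q)) ==> (!((!(r || q)) && r)))
Before assert z <==> r: (z <==> r) && ((r && q) ==> ((r ==> ((r ==> ((r ==> ((!r) && (!((!((!r) || ((!z) ==> r))) && (!r))))) && ((!r) ==> (!((!((!r) || ((!z) ==> r))) && (!r)))))) && ((!r) ==> (!((!((!r) || ((!z) ==> r))) && (!r)))))) && ((!r) ==> (!((!((!r) || ((!z) ==> r))) && (!r)))))) && ((!(r && q)) ==> (!((!(r || q)) && r)))
The weakest precondition is (z <==> r) && ((r && q) ==> ((r ==> ((r ==> ((r ==> ((!r) && (!((!((!r) || ((!z) ==> r))) && (!r))))) && ((!r) ==> (!((!((!r) || ((!z) ==> r))) && (!r)))))) && ((!r) ==> (!((!((!r) || ((!z) ==> r))) && (!r)))))) && ((!r) ==> (!((!((!r) || ((!z) ==> r))) && (!r)))))) && ((!(r && q)) ==> (!((!(r || q)) && r))).
Check whether (!r) && ((r && q) ==> (r ==> (r ==> (r ==> (!r))))) && ((!(r && q)) ==> (!((!(r || q)) && r))) && (!z) implies it.
Every state satisfying the precondition satisfies the weakest precondition: the implication holds.
Answer: valid


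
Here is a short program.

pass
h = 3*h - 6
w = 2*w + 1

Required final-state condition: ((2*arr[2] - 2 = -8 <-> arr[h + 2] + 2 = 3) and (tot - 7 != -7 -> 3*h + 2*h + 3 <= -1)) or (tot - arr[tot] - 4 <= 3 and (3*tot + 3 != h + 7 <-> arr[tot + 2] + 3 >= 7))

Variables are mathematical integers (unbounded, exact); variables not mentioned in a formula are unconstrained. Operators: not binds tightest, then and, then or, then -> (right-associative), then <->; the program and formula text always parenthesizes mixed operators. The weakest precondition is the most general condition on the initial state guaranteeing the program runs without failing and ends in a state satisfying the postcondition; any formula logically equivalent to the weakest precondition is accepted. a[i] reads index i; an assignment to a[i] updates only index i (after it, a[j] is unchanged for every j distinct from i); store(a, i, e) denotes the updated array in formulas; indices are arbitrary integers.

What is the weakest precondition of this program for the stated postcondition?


Working backward. After the program, the postcondition ((2*arr[2] - 2 = -8 <-> arr[h + 2] + 2 = 3) and (tot - 7 != -7 -> 3*h + 2*h + 3 <= -1)) or (tot - arr[tot] - 4 <= 3 and (3*tot + 3 != h + 7 <-> arr[tot + 2] + 3 >= 7)) must hold; in canonical form it is ((2*arr[2] = -6 <-> arr[h + 2] = 1) and (tot != 0 -> 5*h <= -4)) or (tot <= arr[tot] + 7 and (3*tot != h + 4 <-> arr[tot + 2] >= 4)).
Before w := 2*w + 1: ((2*arr[2] = -6 <-> arr[h + 2] = 1) and (tot != 0 -> 5*h <= -4)) or (tot <= arr[tot] + 7 and (3*tot != h + 4 <-> arr[tot + 2] >= 4))
Before h := 3*h - 6: ((2*arr[2] = -6 <-> arr[3*h - 4] = 1) and (tot != 0 -> 15*h <= 26)) or (tot <= arr[tot] + 7 and (3*tot != 3*h - 2 <-> arr[tot + 2] >= 4))
Before skip: ((2*arr[2] = -6 <-> arr[3*h - 4] = 1) and (tot != 0 -> 15*h <= 26)) or (tot <= arr[tot] + 7 and (3*tot != 3*h - 2 <-> arr[tot + 2] >= 4))
Answer: WP = ((2*arr[2] = -6 <-> arr[3*h - 4] = 1) and (tot != 0 -> 15*h <= 26)) or (tot <= arr[tot] + 7 and (3*tot != 3*h - 2 <-> arr[tot + 2] >= 4))


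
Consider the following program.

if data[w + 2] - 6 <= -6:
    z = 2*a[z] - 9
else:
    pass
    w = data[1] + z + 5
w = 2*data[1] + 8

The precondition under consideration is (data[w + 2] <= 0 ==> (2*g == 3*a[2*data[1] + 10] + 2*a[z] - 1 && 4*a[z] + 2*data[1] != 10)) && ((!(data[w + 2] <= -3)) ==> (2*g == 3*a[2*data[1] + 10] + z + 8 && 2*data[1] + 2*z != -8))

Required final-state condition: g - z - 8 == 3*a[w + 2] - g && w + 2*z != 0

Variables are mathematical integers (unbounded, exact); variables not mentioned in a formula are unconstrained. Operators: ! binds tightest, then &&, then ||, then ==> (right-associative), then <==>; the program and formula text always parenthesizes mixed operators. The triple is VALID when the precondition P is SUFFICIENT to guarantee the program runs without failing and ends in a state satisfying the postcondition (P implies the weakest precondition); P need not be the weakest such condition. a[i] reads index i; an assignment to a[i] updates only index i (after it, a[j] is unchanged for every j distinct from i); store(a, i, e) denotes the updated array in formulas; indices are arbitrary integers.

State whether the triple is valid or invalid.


Working backward. After the program, the postcondition g - z - 8 == 3*a[w + 2] - g && w + 2*z != 0 must hold; in canonical form it is 2*g == 3*a[w + 2] + z + 8 && w + 2*z != 0.
Before w := 2*data[1] + 8: 2*g == 3*a[2*data[1] + 10] + z + 8 && 2*data[1] + 2*z != -8
Then branch requires 2*g == 3*a[2*data[1] + 10] + 2*a[z] - 1 && 4*a[z] + 2*data[1] != 10; else branch requires 2*g == 3*a[2*data[1] + 10] + z + 8 && 2*data[1] + 2*z != -8.
Before the if: (data[w + 2] <= 0 ==> (2*g == 3*a[2*data[1] + 10] + 2*a[z] - 1 && 4*a[z] + 2*data[1] != 10)) && ((!(data[w + 2] <= 0)) ==> (2*g == 3*a[2*data[1] + 10] + z + 8 && 2*data[1] + 2*z != -8))
The weakest precondition is (data[w + 2] <= 0 ==> (2*g == 3*a[2*data[1] + 10] + 2*a[z] - 1 && 4*a[z] + 2*data[1] != 10)) && ((!(data[w + 2] <= 0)) ==> (2*g == 3*a[2*data[1] + 10] + z + 8 && 2*data[1] + 2*z != -8)).
Check whether (data[w + 2] <= 0 ==> (2*g == 3*a[2*data[1] + 10] + 2*a[z] - 1 && 4*a[z] + 2*data[1] != 10)) && ((!(data[w + 2] <= -3)) ==> (2*g == 3*a[2*data[1] + 10] + z + 8 && 2*data[1] + 2*z != -8)) implies it.
Every state satisfying the precondition satisfies the weakest precondition: the implication holds.
Answer: valid


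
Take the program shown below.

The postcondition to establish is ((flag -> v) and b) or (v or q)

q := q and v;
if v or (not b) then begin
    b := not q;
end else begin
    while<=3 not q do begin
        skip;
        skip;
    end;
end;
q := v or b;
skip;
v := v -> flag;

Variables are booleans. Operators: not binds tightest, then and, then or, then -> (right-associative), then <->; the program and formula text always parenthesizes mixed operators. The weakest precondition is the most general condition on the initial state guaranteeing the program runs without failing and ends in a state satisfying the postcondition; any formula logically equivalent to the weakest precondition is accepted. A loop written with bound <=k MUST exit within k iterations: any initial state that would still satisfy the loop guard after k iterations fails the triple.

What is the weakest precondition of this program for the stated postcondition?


Working backward. After the program, the postcondition ((flag -> v) and b) or (v or q) must hold; in canonical form it is ((flag -> v) and b) or v or q.
Before v := v -> flag: ((flag -> (v -> flag)) and b) or (v -> flag) or q
Before skip: ((flag -> (v -> flag)) and b) or (v -> flag) or q
Before q := v or b: ((flag -> (v -> flag)) and b) or (v -> flag) or v or b
Then branch requires ((flag -> (v -> flag)) and (not q)) or (v -> flag) or v or (not q); else branch requires ((not q) -> (((not q) -> (((not q) -> (q and (((flag -> (v -> flag)) and b) or (v -> flag) or v or b))) and (q -> (((flag -> (v -> flag)) and b) or (v -> flag) or v or b)))) and (q -> (((flag -> (v -> flag)) and b) or (v -> flag) or v or b)))) and (q -> (((flag -> (v -> flag)) and b) or (v -> flag) or v or b)).
Before the if: ((v or (not b)) -> (((flag -> (v -> flag)) and (not q)) or (v -> flag) or v or (not q))) and ((not (v or (not b))) -> (((not q) -> (((not q) -> (((not q) -> (q and (((flag -> (v -> flag)) and b) or (v -> flag) or v or b))) and (q -> (((flag -> (v -> flag)) and b) or (v -> flag) or v or b)))) and (q -> (((flag -> (v -> flag)) and b) or (v -> flag) or v or b)))) and (q -> (((flag -> (v -> flag)) and b) or (v -> flag) or v or b))))
Before q := q and v: ((v or (not b)) -> (((flag -> (v -> flag)) and (not (q and v))) or (v -> flag) or v or (not (q and v)))) and ((not (v or (not b))) -> (((not (q and v)) -> (((not (q and v)) -> (((not (q and v)) -> (q and v and (((flag -> (v -> flag)) and b) or (v -> flag) or v or b))) and ((q and v) -> (((flag -> (v -> flag)) and b) or (v -> flag) or v or b)))) and ((q and v) -> (((flag -> (v -> flag)) and b) or (v -> flag) or v or b)))) and ((q and v) -> (((flag -> (v -> flag)) and b) or (v -> flag) or v or b))))
Answer: WP = ((v or (not b)) -> (((flag -> (v -> flag)) and (not (q and v))) or (v -> flag) or v or (not (q and v)))) and ((not (v or (not b))) -> (((not (q and v)) -> (((not (q and v)) -> (((not (q and v)) -> (q and v and (((flag -> (v -> flag)) and b) or (v -> flag) or v or b))) and ((q and v) -> (((flag -> (v -> flag)) and b) or (v -> flag) or v or b)))) and ((q and v) -> (((flag -> (v -> flag)) and b) or (v -> flag) or v or b)))) and ((q and v) -> (((flag -> (v -> flag)) and b) or (v -> flag) or v or b))))


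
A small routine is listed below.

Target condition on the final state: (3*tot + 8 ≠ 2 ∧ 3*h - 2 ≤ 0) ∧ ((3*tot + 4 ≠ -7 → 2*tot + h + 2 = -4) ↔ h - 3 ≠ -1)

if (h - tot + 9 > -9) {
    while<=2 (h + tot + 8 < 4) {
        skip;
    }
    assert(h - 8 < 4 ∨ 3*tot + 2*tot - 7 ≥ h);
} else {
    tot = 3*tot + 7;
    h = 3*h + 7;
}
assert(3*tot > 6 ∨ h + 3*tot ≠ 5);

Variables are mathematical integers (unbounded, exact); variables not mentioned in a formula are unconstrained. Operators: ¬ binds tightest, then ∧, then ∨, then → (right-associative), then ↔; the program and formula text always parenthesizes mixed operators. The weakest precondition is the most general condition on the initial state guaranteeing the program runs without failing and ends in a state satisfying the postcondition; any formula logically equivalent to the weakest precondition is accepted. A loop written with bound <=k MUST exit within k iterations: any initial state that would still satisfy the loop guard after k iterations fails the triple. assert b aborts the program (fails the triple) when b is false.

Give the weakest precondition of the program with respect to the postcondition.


Working backward. After the program, the postcondition (3*tot + 8 ≠ 2 ∧ 3*h - 2 ≤ 0) ∧ ((3*tot + 4 ≠ -7 → 2*tot + h + 2 = -4) ↔ h - 3 ≠ -1) must hold; in canonical form it is 3*tot ≠ -6 ∧ 3*h ≤ 2 ∧ ((3*tot ≠ -11 → h + 2*tot = -6) ↔ h ≠ 2).
Before assert 3*tot > 6 ∨ h + 3*tot ≠ 5: (3*tot > 6 ∨ h + 3*tot ≠ 5) ∧ 3*tot ≠ -6 ∧ 3*h ≤ 2 ∧ ((3*tot ≠ -11 → h + 2*tot = -6) ↔ h ≠ 2)
Then branch requires (h + tot < -4 → ((h + tot < -4 → ((¬(h + tot < -4)) ∧ (h < 12 ∨ 5*tot ≥ h + 7) ∧ (3*tot > 6 ∨ h + 3*tot ≠ 5) ∧ 3*tot ≠ -6 ∧ 3*h ≤ 2 ∧ ((3*tot ≠ -11 → h + 2*tot = -6) ↔ h ≠ 2))) ∧ ((¬(h + tot < -4)) → ((h < 12 ∨ 5*tot ≥ h + 7) ∧ (3*tot > 6 ∨ h + 3*tot ≠ 5) ∧ 3*tot ≠ -6 ∧ 3*h ≤ 2 ∧ ((3*tot ≠ -11 → h + 2*tot = -6) ↔ h ≠ 2))))) ∧ ((¬(h + tot < -4)) → ((h < 12 ∨ 5*tot ≥ h + 7) ∧ (3*tot > 6 ∨ h + 3*tot ≠ 5) ∧ 3*tot ≠ -6 ∧ 3*h ≤ 2 ∧ ((3*tot ≠ -11 → h + 2*tot = -6) ↔ h ≠ 2))); else branch requires (9*tot > -15 ∨ 3*h + 9*tot ≠ -23) ∧ 9*tot ≠ -27 ∧ 9*h ≤ -19 ∧ ((9*tot ≠ -32 → 3*h + 6*tot = -27) ↔ 3*h ≠ -5).
Before the if: (h > tot - 18 → ((h + tot < -4 → ((h + tot < -4 → ((¬(h + tot < -4)) ∧ (h < 12 ∨ 5*tot ≥ h + 7) ∧ (3*tot > 6 ∨ h + 3*tot ≠ 5) ∧ 3*tot ≠ -6 ∧ 3*h ≤ 2 ∧ ((3*tot ≠ -11 → h + 2*tot = -6) ↔ h ≠ 2))) ∧ ((¬(h + tot < -4)) → ((h < 12 ∨ 5*tot ≥ h + 7) ∧ (3*tot > 6 ∨ h + 3*tot ≠ 5) ∧ 3*tot ≠ -6 ∧ 3*h ≤ 2 ∧ ((3*tot ≠ -11 → h + 2*tot = -6) ↔ h ≠ 2))))) ∧ ((¬(h + tot < -4)) → ((h < 12 ∨ 5*tot ≥ h + 7) ∧ (3*tot > 6 ∨ h + 3*tot ≠ 5) ∧ 3*tot ≠ -6 ∧ 3*h ≤ 2 ∧ ((3*tot ≠ -11 → h + 2*tot = -6) ↔ h ≠ 2))))) ∧ ((¬(h > tot - 18)) → ((9*tot > -15 ∨ 3*h + 9*tot ≠ -23) ∧ 9*tot ≠ -27 ∧ 9*h ≤ -19 ∧ ((9*tot ≠ -32 → 3*h + 6*tot = -27) ↔ 3*h ≠ -5)))
Answer: WP = (h > tot - 18 → ((h + tot < -4 → ((h + tot < -4 → ((¬(h + tot < -4)) ∧ (h < 12 ∨ 5*tot ≥ h + 7) ∧ (3*tot > 6 ∨ h + 3*tot ≠ 5) ∧ 3*tot ≠ -6 ∧ 3*h ≤ 2 ∧ ((3*tot ≠ -11 → h + 2*tot = -6) ↔ h ≠ 2))) ∧ ((¬(h + tot < -4)) → ((h < 12 ∨ 5*tot ≥ h + 7) ∧ (3*tot > 6 ∨ h + 3*tot ≠ 5) ∧ 3*tot ≠ -6 ∧ 3*h ≤ 2 ∧ ((3*tot ≠ -11 → h + 2*tot = -6) ↔ h ≠ 2))))) ∧ ((¬(h + tot < -4)) → ((h < 12 ∨ 5*tot ≥ h + 7) ∧ (3*tot > 6 ∨ h + 3*tot ≠ 5) ∧ 3*tot ≠ -6 ∧ 3*h ≤ 2 ∧ ((3*tot ≠ -11 → h + 2*tot = -6) ↔ h ≠ 2))))) ∧ ((¬(h > tot - 18)) → ((9*tot > -15 ∨ 3*h + 9*tot ≠ -23) ∧ 9*tot ≠ -27 ∧ 9*h ≤ -19 ∧ ((9*tot ≠ -32 → 3*h + 6*tot = -27) ↔ 3*h ≠ -5)))


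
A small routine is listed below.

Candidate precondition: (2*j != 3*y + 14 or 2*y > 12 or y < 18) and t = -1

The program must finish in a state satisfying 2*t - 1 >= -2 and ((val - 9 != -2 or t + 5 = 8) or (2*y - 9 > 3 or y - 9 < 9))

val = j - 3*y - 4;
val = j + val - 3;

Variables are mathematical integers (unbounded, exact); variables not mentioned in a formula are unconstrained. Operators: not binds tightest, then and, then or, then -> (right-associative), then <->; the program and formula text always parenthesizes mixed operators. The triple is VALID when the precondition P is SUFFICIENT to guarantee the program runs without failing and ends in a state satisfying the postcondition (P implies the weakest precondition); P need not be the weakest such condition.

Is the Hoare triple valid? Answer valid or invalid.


Working backward. After the program, the postcondition 2*t - 1 >= -2 and ((val - 9 != -2 or t + 5 = 8) or (2*y - 9 > 3 or y - 9 < 9)) must hold; in canonical form it is 2*t >= -1 and (val != 7 or t = 3 or 2*y > 12 or y < 18).
Before val := j + val - 3: 2*t >= -1 and (j + val != 10 or t = 3 or 2*y > 12 or y < 18)
Before val := j - 3*y - 4: 2*t >= -1 and (2*j != 3*y + 14 or t = 3 or 2*y > 12 or y < 18)
The weakest precondition is 2*t >= -1 and (2*j != 3*y + 14 or t = 3 or 2*y > 12 or y < 18).
Check whether (2*j != 3*y + 14 or 2*y > 12 or y < 18) and t = -1 implies it.
Countermodel: at the initial state j = 18, t = -1, y = 7, the precondition holds but the weakest precondition fails.
Answer: invalid


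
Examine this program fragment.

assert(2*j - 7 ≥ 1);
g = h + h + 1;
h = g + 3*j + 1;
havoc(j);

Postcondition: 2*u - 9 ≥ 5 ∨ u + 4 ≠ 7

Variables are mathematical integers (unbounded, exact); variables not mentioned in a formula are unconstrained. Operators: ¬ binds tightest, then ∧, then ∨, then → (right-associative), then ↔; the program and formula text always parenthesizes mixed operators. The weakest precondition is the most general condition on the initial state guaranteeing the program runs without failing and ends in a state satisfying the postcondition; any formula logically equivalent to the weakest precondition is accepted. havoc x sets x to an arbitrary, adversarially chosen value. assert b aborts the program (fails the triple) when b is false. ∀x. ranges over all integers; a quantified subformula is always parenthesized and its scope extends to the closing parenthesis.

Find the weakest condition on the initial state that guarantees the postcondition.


Working backward. After the program, the postcondition 2*u - 9 ≥ 5 ∨ u + 4 ≠ 7 must hold; in canonical form it is 2*u ≥ 14 ∨ u ≠ 3.
Before havoc j: 2*u ≥ 14 ∨ u ≠ 3
Before h := g + 3*j + 1: 2*u ≥ 14 ∨ u ≠ 3
Before g := h + h + 1: 2*u ≥ 14 ∨ u ≠ 3
Before assert 2*j - 7 ≥ 1: 2*j ≥ 8 ∧ (2*u ≥ 14 ∨ u ≠ 3)
Answer: WP = 2*j ≥ 8 ∧ (2*u ≥ 14 ∨ u ≠ 3)
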